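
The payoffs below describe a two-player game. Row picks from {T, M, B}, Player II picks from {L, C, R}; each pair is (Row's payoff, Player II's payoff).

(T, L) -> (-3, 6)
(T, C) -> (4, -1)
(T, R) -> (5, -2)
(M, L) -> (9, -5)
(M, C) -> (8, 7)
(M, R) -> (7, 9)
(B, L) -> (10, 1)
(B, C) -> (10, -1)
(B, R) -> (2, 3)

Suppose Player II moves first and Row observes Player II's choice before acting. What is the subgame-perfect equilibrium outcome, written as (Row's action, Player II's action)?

Work backward from Row's decision.
- L → Row plays B (best of -3, 9, 10); Player II gets 1.
- C → Row plays B (best of 4, 8, 10); Player II gets -1.
- R → Row plays M (best of 5, 7, 2); Player II gets 9.
Among 1, -1, 9, the best is 9 at R. Subgame-perfect outcome: (M, R) with payoffs (7, 9).

(M, R)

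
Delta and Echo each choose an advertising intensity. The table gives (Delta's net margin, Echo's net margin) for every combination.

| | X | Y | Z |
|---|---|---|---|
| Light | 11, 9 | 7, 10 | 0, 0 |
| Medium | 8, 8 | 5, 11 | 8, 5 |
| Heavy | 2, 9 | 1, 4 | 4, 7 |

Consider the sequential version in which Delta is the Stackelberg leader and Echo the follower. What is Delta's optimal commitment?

Light

Echo best-responds to each possible Delta move:
- Light: BR = Y, leader payoff 7.
- Medium: BR = Y, leader payoff 5.
- Heavy: BR = X, leader payoff 2.
Delta's induced payoffs are 7, 5, 2, so Delta commits to Light. Subgame-perfect outcome: (Light, Y) with payoffs (7, 10).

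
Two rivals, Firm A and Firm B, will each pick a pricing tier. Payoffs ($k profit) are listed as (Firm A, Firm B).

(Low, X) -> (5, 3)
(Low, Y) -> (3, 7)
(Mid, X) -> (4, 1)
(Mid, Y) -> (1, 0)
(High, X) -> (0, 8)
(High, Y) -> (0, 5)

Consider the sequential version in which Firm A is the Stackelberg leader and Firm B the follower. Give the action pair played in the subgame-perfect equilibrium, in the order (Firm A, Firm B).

(Mid, X)

Solve by backward induction (Firm A leads).
- Low → Firm B plays Y (best of 3, 7); Firm A gets 3.
- Mid → Firm B plays X (best of 1, 0); Firm A gets 4.
- High → Firm B plays X (best of 8, 5); Firm A gets 0.
Firm A's induced payoffs are 3, 4, 0, so Firm A commits to Mid. Subgame-perfect outcome: (Mid, X) with payoffs (4, 1).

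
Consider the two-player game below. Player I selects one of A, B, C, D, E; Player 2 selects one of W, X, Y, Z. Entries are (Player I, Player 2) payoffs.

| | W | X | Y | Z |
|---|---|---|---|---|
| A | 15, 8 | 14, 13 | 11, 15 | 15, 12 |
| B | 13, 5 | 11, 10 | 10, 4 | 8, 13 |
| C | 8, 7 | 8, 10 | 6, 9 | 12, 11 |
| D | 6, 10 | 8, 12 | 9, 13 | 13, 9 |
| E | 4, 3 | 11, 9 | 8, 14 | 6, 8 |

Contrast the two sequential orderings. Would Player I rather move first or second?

first

If Player I leads: Player 2's best replies are A→Y, B→Z, C→Z, D→Y, E→Y; Player I's induced payoffs 11, 8, 12, 9, 8; outcome (C, Z), payoffs (12, 11).
If Player 2 leads: Player I's best replies are W→A, X→A, Y→A, Z→A; Player 2's induced payoffs 8, 13, 15, 12; outcome (A, Y), payoffs (11, 15).
Player I gets 12 moving first and 11 moving second, so Player I prefers to move first.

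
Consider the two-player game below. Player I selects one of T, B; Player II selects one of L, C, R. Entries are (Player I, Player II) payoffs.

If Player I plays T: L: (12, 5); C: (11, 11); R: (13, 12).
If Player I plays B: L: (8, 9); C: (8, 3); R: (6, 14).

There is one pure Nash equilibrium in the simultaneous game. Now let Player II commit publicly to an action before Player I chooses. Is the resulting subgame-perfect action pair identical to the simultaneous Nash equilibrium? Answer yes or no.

Solve by backward induction (Player II leads).
- L: BR = T, leader payoff 5.
- C: BR = T, leader payoff 11.
- R: BR = T, leader payoff 12.
Player II's induced payoffs are 5, 11, 12, so Player II commits to R. Subgame-perfect outcome: (T, R) with payoffs (13, 12).
Now find the simultaneous Nash equilibrium.
Player I's best replies: L→T; C→T; R→T.
Player II's best replies: T→R; B→R.
The unique mutual best reply is (T, R), giving (13, 12).
Sequential outcome (T, R) coincides with the Nash profile (T, R).

yes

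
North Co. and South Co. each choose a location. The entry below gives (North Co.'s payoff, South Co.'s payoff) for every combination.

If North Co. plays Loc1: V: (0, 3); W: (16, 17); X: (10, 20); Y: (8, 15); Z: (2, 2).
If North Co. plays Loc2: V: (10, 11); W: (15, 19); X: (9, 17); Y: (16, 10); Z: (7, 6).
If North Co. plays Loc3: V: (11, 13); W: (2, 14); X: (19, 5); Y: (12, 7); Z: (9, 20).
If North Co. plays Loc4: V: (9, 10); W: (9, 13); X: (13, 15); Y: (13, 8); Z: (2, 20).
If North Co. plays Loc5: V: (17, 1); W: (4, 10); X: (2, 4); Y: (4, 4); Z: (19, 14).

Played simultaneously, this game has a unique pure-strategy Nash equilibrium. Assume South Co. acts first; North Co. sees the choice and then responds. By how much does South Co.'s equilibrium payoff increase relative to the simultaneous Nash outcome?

Solve by backward induction (South Co. leads).
- V: BR = Loc5, leader payoff 1.
- W: BR = Loc1, leader payoff 17.
- X: BR = Loc3, leader payoff 5.
- Y: BR = Loc2, leader payoff 10.
- Z: BR = Loc5, leader payoff 14.
Among 1, 17, 5, 10, 14, the best is 17 at W. Subgame-perfect outcome: (Loc1, W) with payoffs (16, 17).
For the simultaneous game, intersect best replies.
North Co.'s best replies: V→Loc5; W→Loc1; X→Loc3; Y→Loc2; Z→Loc5.
South Co.'s best replies: Loc1→X; Loc2→W; Loc3→Z; Loc4→Z; Loc5→Z.
The unique mutual best reply is (Loc5, Z), giving (19, 14).
South Co.'s commitment gain: 17 − 14 = 3.

3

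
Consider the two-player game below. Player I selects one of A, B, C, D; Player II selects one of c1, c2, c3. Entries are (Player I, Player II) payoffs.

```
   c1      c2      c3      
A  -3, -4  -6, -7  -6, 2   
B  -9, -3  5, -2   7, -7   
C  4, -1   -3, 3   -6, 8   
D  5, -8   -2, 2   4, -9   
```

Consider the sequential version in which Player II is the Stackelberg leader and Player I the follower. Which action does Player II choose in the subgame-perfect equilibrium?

Solve by backward induction (Player II leads).
- c1 → Player I plays D (best of -3, -9, 4, 5); Player II gets -8.
- c2 → Player I plays B (best of -6, 5, -3, -2); Player II gets -2.
- c3 → Player I plays B (best of -6, 7, -6, 4); Player II gets -7.
Player II's induced payoffs are -8, -2, -7, so Player II commits to c2. Subgame-perfect outcome: (B, c2) with payoffs (5, -2).

c2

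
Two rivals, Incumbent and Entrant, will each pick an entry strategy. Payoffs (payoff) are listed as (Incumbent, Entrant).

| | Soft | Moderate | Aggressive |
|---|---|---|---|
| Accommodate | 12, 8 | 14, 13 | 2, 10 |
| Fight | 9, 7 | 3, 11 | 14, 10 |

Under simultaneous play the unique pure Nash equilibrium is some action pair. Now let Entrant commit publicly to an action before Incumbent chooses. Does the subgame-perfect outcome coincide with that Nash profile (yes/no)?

yes

Incumbent best-responds to each possible Entrant move:
- Soft: BR = Accommodate, leader payoff 8.
- Moderate: BR = Accommodate, leader payoff 13.
- Aggressive: BR = Fight, leader payoff 10.
Maximizing over 8, 13, 10, Entrant chooses Moderate. Subgame-perfect outcome: (Accommodate, Moderate) with payoffs (14, 13).
For the simultaneous game, intersect best replies.
Incumbent's best replies: Soft→Accommodate; Moderate→Accommodate; Aggressive→Fight.
Entrant's best replies: Accommodate→Moderate; Fight→Moderate.
The unique mutual best reply is (Accommodate, Moderate), giving (14, 13).
Sequential outcome (Accommodate, Moderate) coincides with the Nash profile (Accommodate, Moderate).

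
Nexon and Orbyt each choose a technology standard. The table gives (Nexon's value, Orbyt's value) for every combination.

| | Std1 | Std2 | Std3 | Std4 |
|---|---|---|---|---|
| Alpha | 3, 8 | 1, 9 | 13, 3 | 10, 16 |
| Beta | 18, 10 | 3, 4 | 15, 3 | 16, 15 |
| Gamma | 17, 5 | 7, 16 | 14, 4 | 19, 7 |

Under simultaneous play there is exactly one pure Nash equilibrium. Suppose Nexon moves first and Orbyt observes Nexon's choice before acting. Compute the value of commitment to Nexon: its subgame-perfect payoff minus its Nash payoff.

Solve by backward induction (Nexon leads).
- Alpha: BR = Std4, leader payoff 10.
- Beta: BR = Std4, leader payoff 16.
- Gamma: BR = Std2, leader payoff 7.
Among 10, 16, 7, the best is 16 at Beta. Subgame-perfect outcome: (Beta, Std4) with payoffs (16, 15).
For the simultaneous game, intersect best replies.
Nexon's best replies: Std1→Beta; Std2→Gamma; Std3→Beta; Std4→Gamma.
Orbyt's best replies: Alpha→Std4; Beta→Std4; Gamma→Std2.
The unique mutual best reply is (Gamma, Std2), giving (7, 16).
Nexon's commitment gain: 16 − 7 = 9.

9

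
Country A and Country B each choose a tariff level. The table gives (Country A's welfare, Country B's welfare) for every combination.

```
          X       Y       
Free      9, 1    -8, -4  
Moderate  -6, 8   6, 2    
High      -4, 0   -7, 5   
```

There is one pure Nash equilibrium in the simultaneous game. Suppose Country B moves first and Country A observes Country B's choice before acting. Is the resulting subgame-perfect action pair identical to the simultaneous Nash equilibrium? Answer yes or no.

Solve by backward induction (Country B leads).
- X: Country A compares 9, -6, -4 and picks Free; Country B would get 1.
- Y: Country A compares -8, 6, -7 and picks Moderate; Country B would get 2.
Maximizing over 1, 2, Country B chooses Y. Subgame-perfect outcome: (Moderate, Y) with payoffs (6, 2).
For the simultaneous game, intersect best replies.
Country A's best replies: X→Free; Y→Moderate.
Country B's best replies: Free→X; Moderate→X; High→Y.
The unique mutual best reply is (Free, X), giving (9, 1).
Sequential outcome (Moderate, Y) differs from the Nash profile (Free, X).

no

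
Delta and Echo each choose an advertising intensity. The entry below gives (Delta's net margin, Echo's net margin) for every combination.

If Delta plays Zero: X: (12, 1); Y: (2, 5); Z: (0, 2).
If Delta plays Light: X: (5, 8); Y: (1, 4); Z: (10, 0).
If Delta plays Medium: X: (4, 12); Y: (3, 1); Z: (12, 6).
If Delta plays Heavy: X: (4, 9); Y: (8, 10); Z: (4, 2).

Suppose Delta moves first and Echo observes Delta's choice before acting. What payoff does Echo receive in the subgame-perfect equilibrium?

Work backward from Echo's decision.
- Zero: BR = Y, leader payoff 2.
- Light: BR = X, leader payoff 5.
- Medium: BR = X, leader payoff 4.
- Heavy: BR = Y, leader payoff 8.
Among 2, 5, 4, 8, the best is 8 at Heavy. Subgame-perfect outcome: (Heavy, Y) with payoffs (8, 10).

10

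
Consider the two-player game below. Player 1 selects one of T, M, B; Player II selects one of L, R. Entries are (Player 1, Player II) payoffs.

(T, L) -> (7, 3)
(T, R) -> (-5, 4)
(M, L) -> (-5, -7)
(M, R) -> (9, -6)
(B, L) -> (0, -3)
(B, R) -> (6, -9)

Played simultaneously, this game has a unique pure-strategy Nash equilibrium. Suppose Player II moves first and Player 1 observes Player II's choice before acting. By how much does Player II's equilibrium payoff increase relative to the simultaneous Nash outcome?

Work backward from Player 1's decision.
- L → Player 1 plays T (best of 7, -5, 0); Player II gets 3.
- R → Player 1 plays M (best of -5, 9, 6); Player II gets -6.
Among 3, -6, the best is 3 at L. Subgame-perfect outcome: (T, L) with payoffs (7, 3).
For the simultaneous game, intersect best replies.
Player 1's best replies: L→T; R→M.
Player II's best replies: T→R; M→R; B→L.
The unique mutual best reply is (M, R), giving (9, -6).
Player II's commitment gain: 3 − -6 = 9.

9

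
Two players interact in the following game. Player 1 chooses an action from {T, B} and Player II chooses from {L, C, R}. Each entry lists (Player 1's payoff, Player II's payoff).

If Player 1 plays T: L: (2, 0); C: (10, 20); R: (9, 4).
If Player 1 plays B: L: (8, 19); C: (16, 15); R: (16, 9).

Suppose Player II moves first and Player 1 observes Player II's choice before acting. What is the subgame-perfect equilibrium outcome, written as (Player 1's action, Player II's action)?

Solve by backward induction (Player II leads).
- L: Player 1 compares 2, 8 and picks B; Player II would get 19.
- C: Player 1 compares 10, 16 and picks B; Player II would get 15.
- R: Player 1 compares 9, 16 and picks B; Player II would get 9.
Player II's induced payoffs are 19, 15, 9, so Player II commits to L. Subgame-perfect outcome: (B, L) with payoffs (8, 19).

(B, L)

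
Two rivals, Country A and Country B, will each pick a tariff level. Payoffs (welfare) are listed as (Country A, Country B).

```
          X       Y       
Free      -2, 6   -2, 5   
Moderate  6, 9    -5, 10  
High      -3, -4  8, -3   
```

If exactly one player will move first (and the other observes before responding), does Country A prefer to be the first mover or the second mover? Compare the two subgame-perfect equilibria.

If Country A leads: Country B's best replies are Free→X, Moderate→Y, High→Y; Country A's induced payoffs -2, -5, 8; outcome (High, Y), payoffs (8, -3).
If Country B leads: Country A's best replies are X→Moderate, Y→High; Country B's induced payoffs 9, -3; outcome (Moderate, X), payoffs (6, 9).
Country A gets 8 moving first and 6 moving second, so Country A prefers to move first.

first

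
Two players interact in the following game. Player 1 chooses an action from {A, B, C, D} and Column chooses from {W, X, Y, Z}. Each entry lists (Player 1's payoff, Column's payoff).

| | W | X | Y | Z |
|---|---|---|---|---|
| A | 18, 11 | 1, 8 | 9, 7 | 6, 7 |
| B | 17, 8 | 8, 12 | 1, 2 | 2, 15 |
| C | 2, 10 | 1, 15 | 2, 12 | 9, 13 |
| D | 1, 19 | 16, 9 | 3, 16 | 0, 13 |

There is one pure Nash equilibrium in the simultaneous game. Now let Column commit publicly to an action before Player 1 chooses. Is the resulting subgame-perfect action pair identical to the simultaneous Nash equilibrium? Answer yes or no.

no

Solve by backward induction (Column leads).
- W → Player 1 plays A (best of 18, 17, 2, 1); Column gets 11.
- X → Player 1 plays D (best of 1, 8, 1, 16); Column gets 9.
- Y → Player 1 plays A (best of 9, 1, 2, 3); Column gets 7.
- Z → Player 1 plays C (best of 6, 2, 9, 0); Column gets 13.
Maximizing over 11, 9, 7, 13, Column chooses Z. Subgame-perfect outcome: (C, Z) with payoffs (9, 13).
Now find the simultaneous Nash equilibrium.
Player 1's best replies: W→A; X→D; Y→A; Z→C.
Column's best replies: A→W; B→Z; C→X; D→W.
Only (A, W) has each player best-responding; Nash payoffs (18, 11).
Sequential outcome (C, Z) differs from the Nash profile (A, W).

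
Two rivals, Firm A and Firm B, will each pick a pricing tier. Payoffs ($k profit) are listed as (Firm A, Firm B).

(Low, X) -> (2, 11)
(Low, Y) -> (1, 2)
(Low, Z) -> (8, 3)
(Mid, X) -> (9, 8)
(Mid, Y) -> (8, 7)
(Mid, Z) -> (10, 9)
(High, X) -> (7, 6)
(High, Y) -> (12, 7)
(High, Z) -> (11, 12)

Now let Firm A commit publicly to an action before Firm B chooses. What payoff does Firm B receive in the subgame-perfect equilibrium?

12

Work backward from Firm B's decision.
- Low → Firm B plays X (best of 11, 2, 3); Firm A gets 2.
- Mid → Firm B plays Z (best of 8, 7, 9); Firm A gets 10.
- High → Firm B plays Z (best of 6, 7, 12); Firm A gets 11.
Firm A's induced payoffs are 2, 10, 11, so Firm A commits to High. Subgame-perfect outcome: (High, Z) with payoffs (11, 12).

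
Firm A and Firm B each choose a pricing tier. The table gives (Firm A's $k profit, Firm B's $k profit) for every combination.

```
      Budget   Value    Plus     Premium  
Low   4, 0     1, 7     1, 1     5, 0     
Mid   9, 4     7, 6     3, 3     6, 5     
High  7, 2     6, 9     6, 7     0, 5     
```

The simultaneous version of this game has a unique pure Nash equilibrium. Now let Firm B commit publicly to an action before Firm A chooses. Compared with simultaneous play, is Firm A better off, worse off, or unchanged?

Work backward from Firm A's decision.
- Budget: Firm A compares 4, 9, 7 and picks Mid; Firm B would get 4.
- Value: Firm A compares 1, 7, 6 and picks Mid; Firm B would get 6.
- Plus: Firm A compares 1, 3, 6 and picks High; Firm B would get 7.
- Premium: Firm A compares 5, 6, 0 and picks Mid; Firm B would get 5.
Firm B's induced payoffs are 4, 6, 7, 5, so Firm B commits to Plus. Subgame-perfect outcome: (High, Plus) with payoffs (6, 7).
Under simultaneous play:
Firm A's best replies: Budget→Mid; Value→Mid; Plus→High; Premium→Mid.
Firm B's best replies: Low→Value; Mid→Value; High→Value.
The unique mutual best reply is (Mid, Value), giving (7, 6).
Firm A earns 6 sequentially versus 7 at the Nash outcome: worse off.

worse off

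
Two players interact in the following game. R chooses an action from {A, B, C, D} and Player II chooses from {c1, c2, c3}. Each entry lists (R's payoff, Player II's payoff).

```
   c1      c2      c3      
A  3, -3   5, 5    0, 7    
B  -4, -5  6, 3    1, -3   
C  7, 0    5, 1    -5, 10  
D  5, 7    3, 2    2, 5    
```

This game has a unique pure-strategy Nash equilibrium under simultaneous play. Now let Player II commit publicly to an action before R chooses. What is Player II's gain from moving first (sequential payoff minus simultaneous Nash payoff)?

2

R best-responds to each possible Player II move:
- c1: BR = C, leader payoff 0.
- c2: BR = B, leader payoff 3.
- c3: BR = D, leader payoff 5.
Player II's induced payoffs are 0, 3, 5, so Player II commits to c3. Subgame-perfect outcome: (D, c3) with payoffs (2, 5).
Now find the simultaneous Nash equilibrium.
R's best replies: c1→C; c2→B; c3→D.
Player II's best replies: A→c3; B→c2; C→c3; D→c1.
The unique mutual best reply is (B, c2), giving (6, 3).
Player II's commitment gain: 5 − 3 = 2.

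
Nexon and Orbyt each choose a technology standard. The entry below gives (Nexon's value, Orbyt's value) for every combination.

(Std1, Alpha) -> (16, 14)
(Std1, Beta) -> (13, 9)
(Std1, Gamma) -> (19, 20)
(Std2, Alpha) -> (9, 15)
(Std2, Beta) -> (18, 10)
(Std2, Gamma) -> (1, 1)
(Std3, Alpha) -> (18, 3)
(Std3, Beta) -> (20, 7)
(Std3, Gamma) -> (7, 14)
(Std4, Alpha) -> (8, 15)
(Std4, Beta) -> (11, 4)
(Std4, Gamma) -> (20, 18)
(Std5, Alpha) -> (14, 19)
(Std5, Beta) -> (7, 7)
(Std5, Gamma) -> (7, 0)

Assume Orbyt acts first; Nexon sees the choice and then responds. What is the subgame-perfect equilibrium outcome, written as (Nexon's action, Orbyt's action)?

(Std4, Gamma)

Solve by backward induction (Orbyt leads).
- Alpha: Nexon compares 16, 9, 18, 8, 14 and picks Std3; Orbyt would get 3.
- Beta: Nexon compares 13, 18, 20, 11, 7 and picks Std3; Orbyt would get 7.
- Gamma: Nexon compares 19, 1, 7, 20, 7 and picks Std4; Orbyt would get 18.
Orbyt's induced payoffs are 3, 7, 18, so Orbyt commits to Gamma. Subgame-perfect outcome: (Std4, Gamma) with payoffs (20, 18).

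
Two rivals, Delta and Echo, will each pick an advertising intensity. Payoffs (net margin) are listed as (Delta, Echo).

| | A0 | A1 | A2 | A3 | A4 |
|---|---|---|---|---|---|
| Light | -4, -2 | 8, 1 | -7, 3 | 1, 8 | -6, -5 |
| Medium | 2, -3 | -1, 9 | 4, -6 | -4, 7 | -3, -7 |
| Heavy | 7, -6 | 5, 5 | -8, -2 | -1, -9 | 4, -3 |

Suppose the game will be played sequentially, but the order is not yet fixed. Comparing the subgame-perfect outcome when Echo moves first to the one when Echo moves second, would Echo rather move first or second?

If Delta leads: Echo's best replies are Light→A3, Medium→A1, Heavy→A1; Delta's induced payoffs 1, -1, 5; outcome (Heavy, A1), payoffs (5, 5).
If Echo leads: Delta's best replies are A0→Heavy, A1→Light, A2→Medium, A3→Light, A4→Heavy; Echo's induced payoffs -6, 1, -6, 8, -3; outcome (Light, A3), payoffs (1, 8).
Echo gets 8 moving first and 5 moving second, so Echo prefers to move first.

first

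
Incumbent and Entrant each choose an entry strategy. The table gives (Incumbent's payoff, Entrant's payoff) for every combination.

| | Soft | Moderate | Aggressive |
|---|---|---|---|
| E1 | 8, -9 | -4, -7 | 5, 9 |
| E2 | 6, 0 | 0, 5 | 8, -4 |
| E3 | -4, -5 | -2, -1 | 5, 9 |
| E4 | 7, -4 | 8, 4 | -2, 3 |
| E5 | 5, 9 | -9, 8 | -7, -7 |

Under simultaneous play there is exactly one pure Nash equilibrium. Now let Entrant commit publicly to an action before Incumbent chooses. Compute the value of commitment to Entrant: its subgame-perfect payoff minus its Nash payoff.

0

Work backward from Incumbent's decision.
- Soft: Incumbent compares 8, 6, -4, 7, 5 and picks E1; Entrant would get -9.
- Moderate: Incumbent compares -4, 0, -2, 8, -9 and picks E4; Entrant would get 4.
- Aggressive: Incumbent compares 5, 8, 5, -2, -7 and picks E2; Entrant would get -4.
Among -9, 4, -4, the best is 4 at Moderate. Subgame-perfect outcome: (E4, Moderate) with payoffs (8, 4).
Under simultaneous play:
Incumbent's best replies: Soft→E1; Moderate→E4; Aggressive→E2.
Entrant's best replies: E1→Aggressive; E2→Moderate; E3→Aggressive; E4→Moderate; E5→Soft.
Only (E4, Moderate) has each player best-responding; Nash payoffs (8, 4).
Entrant's commitment gain: 4 − 4 = 0.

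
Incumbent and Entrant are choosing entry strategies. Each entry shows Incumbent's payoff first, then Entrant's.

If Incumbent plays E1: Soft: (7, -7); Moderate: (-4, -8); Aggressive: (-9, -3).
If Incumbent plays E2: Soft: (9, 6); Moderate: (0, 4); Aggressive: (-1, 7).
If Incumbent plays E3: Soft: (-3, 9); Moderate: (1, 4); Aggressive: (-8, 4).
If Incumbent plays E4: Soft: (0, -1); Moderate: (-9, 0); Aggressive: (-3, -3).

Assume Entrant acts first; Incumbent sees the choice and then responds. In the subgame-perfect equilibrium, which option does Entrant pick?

Aggressive

Solve by backward induction (Entrant leads).
- Soft → Incumbent plays E2 (best of 7, 9, -3, 0); Entrant gets 6.
- Moderate → Incumbent plays E3 (best of -4, 0, 1, -9); Entrant gets 4.
- Aggressive → Incumbent plays E2 (best of -9, -1, -8, -3); Entrant gets 7.
Maximizing over 6, 4, 7, Entrant chooses Aggressive. Subgame-perfect outcome: (E2, Aggressive) with payoffs (-1, 7).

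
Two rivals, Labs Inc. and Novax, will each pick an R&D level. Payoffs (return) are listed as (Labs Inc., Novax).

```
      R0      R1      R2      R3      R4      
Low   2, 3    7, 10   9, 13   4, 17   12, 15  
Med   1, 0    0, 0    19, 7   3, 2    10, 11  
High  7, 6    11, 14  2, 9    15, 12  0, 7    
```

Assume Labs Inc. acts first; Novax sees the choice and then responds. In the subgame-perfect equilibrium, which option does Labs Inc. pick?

Solve by backward induction (Labs Inc. leads).
- Low: Novax compares 3, 10, 13, 17, 15 and picks R3; Labs Inc. would get 4.
- Med: Novax compares 0, 0, 7, 2, 11 and picks R4; Labs Inc. would get 10.
- High: Novax compares 6, 14, 9, 12, 7 and picks R1; Labs Inc. would get 11.
Labs Inc.'s induced payoffs are 4, 10, 11, so Labs Inc. commits to High. Subgame-perfect outcome: (High, R1) with payoffs (11, 14).

High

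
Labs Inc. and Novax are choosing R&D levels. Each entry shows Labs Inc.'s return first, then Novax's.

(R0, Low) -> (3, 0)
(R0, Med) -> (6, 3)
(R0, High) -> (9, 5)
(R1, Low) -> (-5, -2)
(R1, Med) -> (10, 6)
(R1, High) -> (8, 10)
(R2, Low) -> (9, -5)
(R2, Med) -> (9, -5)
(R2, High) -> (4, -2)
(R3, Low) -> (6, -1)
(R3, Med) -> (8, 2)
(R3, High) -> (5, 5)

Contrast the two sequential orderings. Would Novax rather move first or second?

first

If Labs Inc. leads: Novax's best replies are R0→High, R1→High, R2→High, R3→High; Labs Inc.'s induced payoffs 9, 8, 4, 5; outcome (R0, High), payoffs (9, 5).
If Novax leads: Labs Inc.'s best replies are Low→R2, Med→R1, High→R0; Novax's induced payoffs -5, 6, 5; outcome (R1, Med), payoffs (10, 6).
Novax gets 6 moving first and 5 moving second, so Novax prefers to move first.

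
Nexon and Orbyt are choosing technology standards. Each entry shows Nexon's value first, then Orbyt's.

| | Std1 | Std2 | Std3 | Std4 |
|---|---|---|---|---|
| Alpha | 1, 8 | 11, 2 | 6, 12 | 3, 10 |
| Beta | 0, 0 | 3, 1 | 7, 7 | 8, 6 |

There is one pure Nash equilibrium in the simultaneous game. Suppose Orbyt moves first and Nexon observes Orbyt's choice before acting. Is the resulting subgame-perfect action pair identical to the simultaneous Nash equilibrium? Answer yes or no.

no

Work backward from Nexon's decision.
- Std1 → Nexon plays Alpha (best of 1, 0); Orbyt gets 8.
- Std2 → Nexon plays Alpha (best of 11, 3); Orbyt gets 2.
- Std3 → Nexon plays Beta (best of 6, 7); Orbyt gets 7.
- Std4 → Nexon plays Beta (best of 3, 8); Orbyt gets 6.
Among 8, 2, 7, 6, the best is 8 at Std1. Subgame-perfect outcome: (Alpha, Std1) with payoffs (1, 8).
Now find the simultaneous Nash equilibrium.
Nexon's best replies: Std1→Alpha; Std2→Alpha; Std3→Beta; Std4→Beta.
Orbyt's best replies: Alpha→Std3; Beta→Std3.
The unique mutual best reply is (Beta, Std3), giving (7, 7).
Sequential outcome (Alpha, Std1) differs from the Nash profile (Beta, Std3).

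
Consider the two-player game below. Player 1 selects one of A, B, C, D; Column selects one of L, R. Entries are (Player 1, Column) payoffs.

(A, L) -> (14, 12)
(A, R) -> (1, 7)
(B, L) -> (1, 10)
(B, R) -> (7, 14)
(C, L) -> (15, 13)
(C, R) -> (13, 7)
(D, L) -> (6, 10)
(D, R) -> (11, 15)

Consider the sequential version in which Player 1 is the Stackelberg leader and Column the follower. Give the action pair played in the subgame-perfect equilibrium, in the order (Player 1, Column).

(C, L)

Backward induction with Player 1 moving first.
- A: BR = L, leader payoff 14.
- B: BR = R, leader payoff 7.
- C: BR = L, leader payoff 15.
- D: BR = R, leader payoff 11.
Maximizing over 14, 7, 15, 11, Player 1 chooses C. Subgame-perfect outcome: (C, L) with payoffs (15, 13).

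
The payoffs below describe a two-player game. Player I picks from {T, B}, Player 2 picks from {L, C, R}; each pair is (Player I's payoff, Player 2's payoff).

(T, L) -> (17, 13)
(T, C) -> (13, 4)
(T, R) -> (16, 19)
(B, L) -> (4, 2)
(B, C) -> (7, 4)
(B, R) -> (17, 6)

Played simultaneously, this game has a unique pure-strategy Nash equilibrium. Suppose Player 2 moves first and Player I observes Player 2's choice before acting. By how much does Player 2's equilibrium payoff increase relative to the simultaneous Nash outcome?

7

Work backward from Player I's decision.
- L → Player I plays T (best of 17, 4); Player 2 gets 13.
- C → Player I plays T (best of 13, 7); Player 2 gets 4.
- R → Player I plays B (best of 16, 17); Player 2 gets 6.
Player 2's induced payoffs are 13, 4, 6, so Player 2 commits to L. Subgame-perfect outcome: (T, L) with payoffs (17, 13).
For the simultaneous game, intersect best replies.
Player I's best replies: L→T; C→T; R→B.
Player 2's best replies: T→R; B→R.
Only (B, R) has each player best-responding; Nash payoffs (17, 6).
Player 2's commitment gain: 13 − 6 = 7.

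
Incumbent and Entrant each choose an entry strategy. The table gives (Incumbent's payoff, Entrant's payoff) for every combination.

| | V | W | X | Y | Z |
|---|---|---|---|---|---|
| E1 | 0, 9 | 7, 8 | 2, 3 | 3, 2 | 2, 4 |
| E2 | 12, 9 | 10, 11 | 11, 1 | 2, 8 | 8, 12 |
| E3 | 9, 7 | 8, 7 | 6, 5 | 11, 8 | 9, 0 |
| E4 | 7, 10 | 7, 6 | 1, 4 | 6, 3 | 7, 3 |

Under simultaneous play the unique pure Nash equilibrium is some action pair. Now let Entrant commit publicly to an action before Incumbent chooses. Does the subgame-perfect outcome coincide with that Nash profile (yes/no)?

Incumbent best-responds to each possible Entrant move:
- V: BR = E2, leader payoff 9.
- W: BR = E2, leader payoff 11.
- X: BR = E2, leader payoff 1.
- Y: BR = E3, leader payoff 8.
- Z: BR = E3, leader payoff 0.
Maximizing over 9, 11, 1, 8, 0, Entrant chooses W. Subgame-perfect outcome: (E2, W) with payoffs (10, 11).
For the simultaneous game, intersect best replies.
Incumbent's best replies: V→E2; W→E2; X→E2; Y→E3; Z→E3.
Entrant's best replies: E1→V; E2→Z; E3→Y; E4→V.
Only (E3, Y) has each player best-responding; Nash payoffs (11, 8).
Sequential outcome (E2, W) differs from the Nash profile (E3, Y).

no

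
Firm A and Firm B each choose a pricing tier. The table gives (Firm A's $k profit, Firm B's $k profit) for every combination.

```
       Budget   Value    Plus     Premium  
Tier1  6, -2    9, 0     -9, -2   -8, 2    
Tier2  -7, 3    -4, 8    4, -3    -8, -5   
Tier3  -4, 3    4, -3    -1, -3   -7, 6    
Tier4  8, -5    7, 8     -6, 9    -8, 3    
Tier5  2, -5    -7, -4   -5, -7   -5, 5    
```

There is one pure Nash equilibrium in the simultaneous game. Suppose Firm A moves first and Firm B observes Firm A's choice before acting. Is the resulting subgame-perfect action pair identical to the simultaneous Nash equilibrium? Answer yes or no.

Work backward from Firm B's decision.
- Tier1 → Firm B plays Premium (best of -2, 0, -2, 2); Firm A gets -8.
- Tier2 → Firm B plays Value (best of 3, 8, -3, -5); Firm A gets -4.
- Tier3 → Firm B plays Premium (best of 3, -3, -3, 6); Firm A gets -7.
- Tier4 → Firm B plays Plus (best of -5, 8, 9, 3); Firm A gets -6.
- Tier5 → Firm B plays Premium (best of -5, -4, -7, 5); Firm A gets -5.
Maximizing over -8, -4, -7, -6, -5, Firm A chooses Tier2. Subgame-perfect outcome: (Tier2, Value) with payoffs (-4, 8).
Under simultaneous play:
Firm A's best replies: Budget→Tier4; Value→Tier1; Plus→Tier2; Premium→Tier5.
Firm B's best replies: Tier1→Premium; Tier2→Value; Tier3→Premium; Tier4→Plus; Tier5→Premium.
The unique mutual best reply is (Tier5, Premium), giving (-5, 5).
Sequential outcome (Tier2, Value) differs from the Nash profile (Tier5, Premium).

no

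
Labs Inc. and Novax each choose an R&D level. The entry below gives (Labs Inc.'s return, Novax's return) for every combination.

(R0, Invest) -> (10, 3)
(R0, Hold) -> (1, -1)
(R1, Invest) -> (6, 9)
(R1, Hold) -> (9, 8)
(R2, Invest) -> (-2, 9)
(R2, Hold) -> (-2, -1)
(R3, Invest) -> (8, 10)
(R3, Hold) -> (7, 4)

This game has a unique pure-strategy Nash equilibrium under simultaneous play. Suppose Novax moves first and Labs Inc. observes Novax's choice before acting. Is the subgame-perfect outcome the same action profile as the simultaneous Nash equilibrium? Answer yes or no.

Work backward from Labs Inc.'s decision.
- Invest: Labs Inc. compares 10, 6, -2, 8 and picks R0; Novax would get 3.
- Hold: Labs Inc. compares 1, 9, -2, 7 and picks R1; Novax would get 8.
Novax's induced payoffs are 3, 8, so Novax commits to Hold. Subgame-perfect outcome: (R1, Hold) with payoffs (9, 8).
For the simultaneous game, intersect best replies.
Labs Inc.'s best replies: Invest→R0; Hold→R1.
Novax's best replies: R0→Invest; R1→Invest; R2→Invest; R3→Invest.
The unique mutual best reply is (R0, Invest), giving (10, 3).
Sequential outcome (R1, Hold) differs from the Nash profile (R0, Invest).

no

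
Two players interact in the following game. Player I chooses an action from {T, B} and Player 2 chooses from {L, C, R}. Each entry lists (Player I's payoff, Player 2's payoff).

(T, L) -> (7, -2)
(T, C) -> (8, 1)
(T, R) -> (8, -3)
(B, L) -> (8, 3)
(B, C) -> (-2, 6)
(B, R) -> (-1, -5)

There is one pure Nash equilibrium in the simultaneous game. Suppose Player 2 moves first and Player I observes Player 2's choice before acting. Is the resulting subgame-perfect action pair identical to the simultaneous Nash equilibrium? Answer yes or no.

no

Solve by backward induction (Player 2 leads).
- L → Player I plays B (best of 7, 8); Player 2 gets 3.
- C → Player I plays T (best of 8, -2); Player 2 gets 1.
- R → Player I plays T (best of 8, -1); Player 2 gets -3.
Player 2's induced payoffs are 3, 1, -3, so Player 2 commits to L. Subgame-perfect outcome: (B, L) with payoffs (8, 3).
For the simultaneous game, intersect best replies.
Player I's best replies: L→B; C→T; R→T.
Player 2's best replies: T→C; B→C.
The unique mutual best reply is (T, C), giving (8, 1).
Sequential outcome (B, L) differs from the Nash profile (T, C).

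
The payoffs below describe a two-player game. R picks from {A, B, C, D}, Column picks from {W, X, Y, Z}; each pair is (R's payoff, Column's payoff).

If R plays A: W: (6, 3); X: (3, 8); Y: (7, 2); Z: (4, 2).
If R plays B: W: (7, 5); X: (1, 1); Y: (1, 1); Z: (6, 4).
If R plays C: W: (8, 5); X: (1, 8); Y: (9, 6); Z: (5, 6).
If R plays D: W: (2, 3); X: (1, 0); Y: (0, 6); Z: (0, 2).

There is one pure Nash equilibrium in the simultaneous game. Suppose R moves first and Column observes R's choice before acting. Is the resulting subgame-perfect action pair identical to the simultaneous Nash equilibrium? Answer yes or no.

no

Backward induction with R moving first.
- A: Column compares 3, 8, 2, 2 and picks X; R would get 3.
- B: Column compares 5, 1, 1, 4 and picks W; R would get 7.
- C: Column compares 5, 8, 6, 6 and picks X; R would get 1.
- D: Column compares 3, 0, 6, 2 and picks Y; R would get 0.
Among 3, 7, 1, 0, the best is 7 at B. Subgame-perfect outcome: (B, W) with payoffs (7, 5).
For the simultaneous game, intersect best replies.
R's best replies: W→C; X→A; Y→C; Z→B.
Column's best replies: A→X; B→W; C→X; D→Y.
Only (A, X) has each player best-responding; Nash payoffs (3, 8).
Sequential outcome (B, W) differs from the Nash profile (A, X).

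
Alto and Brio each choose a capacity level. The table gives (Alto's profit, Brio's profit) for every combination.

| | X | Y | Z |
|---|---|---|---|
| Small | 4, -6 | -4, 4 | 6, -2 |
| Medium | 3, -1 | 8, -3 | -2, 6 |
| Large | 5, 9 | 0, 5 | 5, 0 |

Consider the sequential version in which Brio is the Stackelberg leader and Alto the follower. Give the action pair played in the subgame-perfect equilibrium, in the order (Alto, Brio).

Backward induction with Brio moving first.
- X: BR = Large, leader payoff 9.
- Y: BR = Medium, leader payoff -3.
- Z: BR = Small, leader payoff -2.
Maximizing over 9, -3, -2, Brio chooses X. Subgame-perfect outcome: (Large, X) with payoffs (5, 9).

(Large, X)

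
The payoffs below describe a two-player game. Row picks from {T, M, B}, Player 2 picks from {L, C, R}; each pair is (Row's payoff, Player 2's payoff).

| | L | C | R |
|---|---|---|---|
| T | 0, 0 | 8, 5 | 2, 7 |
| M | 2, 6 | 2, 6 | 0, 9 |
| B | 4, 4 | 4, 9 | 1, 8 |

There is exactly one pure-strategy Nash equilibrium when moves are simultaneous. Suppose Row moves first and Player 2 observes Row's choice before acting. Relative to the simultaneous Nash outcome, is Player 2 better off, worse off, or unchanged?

better off

Player 2 best-responds to each possible Row move:
- T: Player 2 compares 0, 5, 7 and picks R; Row would get 2.
- M: Player 2 compares 6, 6, 9 and picks R; Row would get 0.
- B: Player 2 compares 4, 9, 8 and picks C; Row would get 4.
Among 2, 0, 4, the best is 4 at B. Subgame-perfect outcome: (B, C) with payoffs (4, 9).
For the simultaneous game, intersect best replies.
Row's best replies: L→B; C→T; R→T.
Player 2's best replies: T→R; M→R; B→C.
The unique mutual best reply is (T, R), giving (2, 7).
Player 2 earns 9 sequentially versus 7 at the Nash outcome: better off.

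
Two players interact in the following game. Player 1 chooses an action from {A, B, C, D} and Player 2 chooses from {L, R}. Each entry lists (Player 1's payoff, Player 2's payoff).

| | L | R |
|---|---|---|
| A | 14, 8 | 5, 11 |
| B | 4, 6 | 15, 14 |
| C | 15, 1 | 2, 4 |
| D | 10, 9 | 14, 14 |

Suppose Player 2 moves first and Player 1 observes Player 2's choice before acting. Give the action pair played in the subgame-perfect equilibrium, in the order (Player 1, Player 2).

(B, R)

Backward induction with Player 2 moving first.
- L: Player 1 compares 14, 4, 15, 10 and picks C; Player 2 would get 1.
- R: Player 1 compares 5, 15, 2, 14 and picks B; Player 2 would get 14.
Maximizing over 1, 14, Player 2 chooses R. Subgame-perfect outcome: (B, R) with payoffs (15, 14).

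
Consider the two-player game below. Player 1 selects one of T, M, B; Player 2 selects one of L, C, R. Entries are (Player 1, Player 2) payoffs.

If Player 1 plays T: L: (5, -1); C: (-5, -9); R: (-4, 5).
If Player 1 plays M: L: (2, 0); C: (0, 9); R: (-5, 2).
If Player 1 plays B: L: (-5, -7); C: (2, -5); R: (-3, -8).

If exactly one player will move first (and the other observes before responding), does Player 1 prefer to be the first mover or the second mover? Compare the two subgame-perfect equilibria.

second

If Player 1 leads: Player 2's best replies are T→R, M→C, B→C; Player 1's induced payoffs -4, 0, 2; outcome (B, C), payoffs (2, -5).
If Player 2 leads: Player 1's best replies are L→T, C→B, R→B; Player 2's induced payoffs -1, -5, -8; outcome (T, L), payoffs (5, -1).
Player 1 gets 2 moving first and 5 moving second, so Player 1 prefers to move second.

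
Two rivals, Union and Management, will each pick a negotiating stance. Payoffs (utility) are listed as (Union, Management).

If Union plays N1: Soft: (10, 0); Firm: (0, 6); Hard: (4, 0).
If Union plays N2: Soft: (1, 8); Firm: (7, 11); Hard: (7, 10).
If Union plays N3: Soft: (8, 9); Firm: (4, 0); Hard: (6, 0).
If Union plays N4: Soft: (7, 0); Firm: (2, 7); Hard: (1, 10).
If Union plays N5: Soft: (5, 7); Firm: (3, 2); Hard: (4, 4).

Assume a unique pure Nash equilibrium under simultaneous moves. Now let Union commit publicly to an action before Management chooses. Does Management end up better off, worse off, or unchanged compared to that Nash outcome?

worse off

Work backward from Management's decision.
- N1 → Management plays Firm (best of 0, 6, 0); Union gets 0.
- N2 → Management plays Firm (best of 8, 11, 10); Union gets 7.
- N3 → Management plays Soft (best of 9, 0, 0); Union gets 8.
- N4 → Management plays Hard (best of 0, 7, 10); Union gets 1.
- N5 → Management plays Soft (best of 7, 2, 4); Union gets 5.
Maximizing over 0, 7, 8, 1, 5, Union chooses N3. Subgame-perfect outcome: (N3, Soft) with payoffs (8, 9).
Now find the simultaneous Nash equilibrium.
Union's best replies: Soft→N1; Firm→N2; Hard→N2.
Management's best replies: N1→Firm; N2→Firm; N3→Soft; N4→Hard; N5→Soft.
The unique mutual best reply is (N2, Firm), giving (7, 11).
Management earns 9 sequentially versus 11 at the Nash outcome: worse off.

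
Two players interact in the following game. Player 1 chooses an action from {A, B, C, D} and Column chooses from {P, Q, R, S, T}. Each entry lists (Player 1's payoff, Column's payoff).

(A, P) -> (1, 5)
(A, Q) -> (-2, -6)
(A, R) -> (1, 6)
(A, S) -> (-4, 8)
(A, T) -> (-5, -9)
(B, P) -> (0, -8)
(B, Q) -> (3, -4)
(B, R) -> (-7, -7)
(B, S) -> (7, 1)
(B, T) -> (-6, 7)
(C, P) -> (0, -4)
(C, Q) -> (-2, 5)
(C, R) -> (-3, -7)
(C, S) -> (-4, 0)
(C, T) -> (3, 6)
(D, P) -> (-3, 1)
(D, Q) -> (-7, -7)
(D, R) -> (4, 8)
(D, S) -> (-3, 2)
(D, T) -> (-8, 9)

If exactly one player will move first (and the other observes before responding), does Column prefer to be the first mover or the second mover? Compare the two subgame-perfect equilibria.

first

If Player 1 leads: Column's best replies are A→S, B→T, C→T, D→T; Player 1's induced payoffs -4, -6, 3, -8; outcome (C, T), payoffs (3, 6).
If Column leads: Player 1's best replies are P→A, Q→B, R→D, S→B, T→C; Column's induced payoffs 5, -4, 8, 1, 6; outcome (D, R), payoffs (4, 8).
Column gets 8 moving first and 6 moving second, so Column prefers to move first.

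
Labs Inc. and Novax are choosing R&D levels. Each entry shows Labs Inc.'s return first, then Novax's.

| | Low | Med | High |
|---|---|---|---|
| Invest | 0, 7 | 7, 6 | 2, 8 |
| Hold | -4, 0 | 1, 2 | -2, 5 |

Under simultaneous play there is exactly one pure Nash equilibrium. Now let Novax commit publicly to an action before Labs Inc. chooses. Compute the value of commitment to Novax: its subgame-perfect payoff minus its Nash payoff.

Work backward from Labs Inc.'s decision.
- Low: Labs Inc. compares 0, -4 and picks Invest; Novax would get 7.
- Med: Labs Inc. compares 7, 1 and picks Invest; Novax would get 6.
- High: Labs Inc. compares 2, -2 and picks Invest; Novax would get 8.
Maximizing over 7, 6, 8, Novax chooses High. Subgame-perfect outcome: (Invest, High) with payoffs (2, 8).
Under simultaneous play:
Labs Inc.'s best replies: Low→Invest; Med→Invest; High→Invest.
Novax's best replies: Invest→High; Hold→High.
Only (Invest, High) has each player best-responding; Nash payoffs (2, 8).
Novax's commitment gain: 8 − 8 = 0.

0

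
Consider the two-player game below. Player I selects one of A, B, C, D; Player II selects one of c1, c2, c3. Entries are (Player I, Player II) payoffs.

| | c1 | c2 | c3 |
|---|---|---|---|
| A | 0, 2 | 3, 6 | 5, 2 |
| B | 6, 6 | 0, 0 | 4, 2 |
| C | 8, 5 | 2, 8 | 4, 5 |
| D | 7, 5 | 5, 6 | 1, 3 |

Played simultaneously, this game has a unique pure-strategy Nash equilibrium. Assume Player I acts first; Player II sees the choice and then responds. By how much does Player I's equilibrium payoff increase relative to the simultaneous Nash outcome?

1

Backward induction with Player I moving first.
- A: Player II compares 2, 6, 2 and picks c2; Player I would get 3.
- B: Player II compares 6, 0, 2 and picks c1; Player I would get 6.
- C: Player II compares 5, 8, 5 and picks c2; Player I would get 2.
- D: Player II compares 5, 6, 3 and picks c2; Player I would get 5.
Maximizing over 3, 6, 2, 5, Player I chooses B. Subgame-perfect outcome: (B, c1) with payoffs (6, 6).
For the simultaneous game, intersect best replies.
Player I's best replies: c1→C; c2→D; c3→A.
Player II's best replies: A→c2; B→c1; C→c2; D→c2.
Only (D, c2) has each player best-responding; Nash payoffs (5, 6).
Player I's commitment gain: 6 − 5 = 1.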